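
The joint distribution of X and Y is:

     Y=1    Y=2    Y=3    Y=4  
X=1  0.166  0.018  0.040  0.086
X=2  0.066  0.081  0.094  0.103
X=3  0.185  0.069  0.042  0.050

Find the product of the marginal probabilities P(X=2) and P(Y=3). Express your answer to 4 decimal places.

0.0605

P(X=2) = 0.066 + 0.081 + 0.094 + 0.103 = 0.344.
P(Y=3) = 0.040 + 0.094 + 0.042 = 0.176.
Product: 0.344 × 0.176 = 0.0605.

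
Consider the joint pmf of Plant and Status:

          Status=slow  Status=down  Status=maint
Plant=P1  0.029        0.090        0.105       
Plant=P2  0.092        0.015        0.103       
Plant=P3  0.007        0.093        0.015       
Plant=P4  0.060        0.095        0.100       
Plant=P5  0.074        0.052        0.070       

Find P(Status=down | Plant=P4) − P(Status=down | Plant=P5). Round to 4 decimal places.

0.1072

P(Plant=P4) = 0.060 + 0.095 + 0.100 = 0.255; P(Status=down | Plant=P4) = 0.095/0.255 = 0.37255.
P(Plant=P5) = 0.074 + 0.052 + 0.070 = 0.196; P(Status=down | Plant=P5) = 0.052/0.196 = 0.26531.
Difference = 0.1072.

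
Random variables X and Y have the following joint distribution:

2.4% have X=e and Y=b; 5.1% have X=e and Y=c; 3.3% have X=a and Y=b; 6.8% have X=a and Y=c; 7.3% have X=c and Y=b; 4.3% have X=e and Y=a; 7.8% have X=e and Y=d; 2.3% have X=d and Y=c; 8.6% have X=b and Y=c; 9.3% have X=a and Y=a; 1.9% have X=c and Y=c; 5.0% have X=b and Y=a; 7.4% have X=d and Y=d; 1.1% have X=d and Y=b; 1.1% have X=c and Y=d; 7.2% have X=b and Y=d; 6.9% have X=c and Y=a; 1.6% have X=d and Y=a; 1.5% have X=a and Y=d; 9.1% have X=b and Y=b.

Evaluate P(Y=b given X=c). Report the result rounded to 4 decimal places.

0.4244

P(X=c) = 0.069 + 0.073 + 0.019 + 0.011 = 0.172.
P(Y=b | X=c) = 0.073/0.172 = 0.4244.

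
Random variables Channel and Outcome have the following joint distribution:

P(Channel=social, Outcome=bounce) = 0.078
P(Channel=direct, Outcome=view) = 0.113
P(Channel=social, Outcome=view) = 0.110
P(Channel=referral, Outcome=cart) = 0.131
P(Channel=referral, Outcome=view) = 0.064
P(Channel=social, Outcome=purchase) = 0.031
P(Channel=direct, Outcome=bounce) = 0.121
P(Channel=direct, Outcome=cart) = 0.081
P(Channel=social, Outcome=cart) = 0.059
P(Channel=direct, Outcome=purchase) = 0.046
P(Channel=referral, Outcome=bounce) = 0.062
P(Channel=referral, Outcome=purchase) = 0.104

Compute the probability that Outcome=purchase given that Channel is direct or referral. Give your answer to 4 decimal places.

P(Channel=direct) = 0.121 + 0.113 + 0.081 + 0.046 = 0.361.
P(Channel=referral) = 0.062 + 0.064 + 0.131 + 0.104 = 0.361.
P(Channel ∈ {direct, referral}) = 0.361 + 0.361 = 0.722; P(Outcome=purchase, Channel ∈ {direct, referral}) = 0.046 + 0.104 = 0.150.
P(Outcome=purchase | Channel ∈ {direct, referral}) = 0.150/0.722 = 0.2078.

0.2078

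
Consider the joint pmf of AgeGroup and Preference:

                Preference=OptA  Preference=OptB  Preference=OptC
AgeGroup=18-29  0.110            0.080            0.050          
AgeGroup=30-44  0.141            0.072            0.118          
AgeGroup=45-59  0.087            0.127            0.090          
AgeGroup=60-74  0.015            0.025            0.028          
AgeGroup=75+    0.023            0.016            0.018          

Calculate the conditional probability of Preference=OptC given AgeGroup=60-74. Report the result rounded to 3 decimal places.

P(AgeGroup=60-74) = 0.015 + 0.025 + 0.028 = 0.068.
P(Preference=OptC | AgeGroup=60-74) = 0.028/0.068 = 0.412.

0.412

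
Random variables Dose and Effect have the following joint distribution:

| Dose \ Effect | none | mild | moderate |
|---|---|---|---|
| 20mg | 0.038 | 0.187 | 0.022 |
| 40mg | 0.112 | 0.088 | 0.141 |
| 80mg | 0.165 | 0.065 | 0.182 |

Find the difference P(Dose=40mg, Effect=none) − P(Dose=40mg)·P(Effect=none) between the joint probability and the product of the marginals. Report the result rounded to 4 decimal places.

0.0046

P(Dose=40mg) = 0.112 + 0.088 + 0.141 = 0.341.
P(Effect=none) = 0.038 + 0.112 + 0.165 = 0.315.
P(Dose=40mg, Effect=none) − P(Dose=40mg)P(Effect=none) = 0.112 − 0.341×0.315 = 0.0046.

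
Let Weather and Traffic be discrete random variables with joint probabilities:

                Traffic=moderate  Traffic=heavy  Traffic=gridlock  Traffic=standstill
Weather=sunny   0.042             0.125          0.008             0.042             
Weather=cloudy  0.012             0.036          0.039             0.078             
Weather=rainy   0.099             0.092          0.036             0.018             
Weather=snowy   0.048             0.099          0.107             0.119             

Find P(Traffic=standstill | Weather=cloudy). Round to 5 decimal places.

P(Weather=cloudy) = 0.012 + 0.036 + 0.039 + 0.078 = 0.165.
P(Traffic=standstill | Weather=cloudy) = 0.078/0.165 = 0.47273.

0.47273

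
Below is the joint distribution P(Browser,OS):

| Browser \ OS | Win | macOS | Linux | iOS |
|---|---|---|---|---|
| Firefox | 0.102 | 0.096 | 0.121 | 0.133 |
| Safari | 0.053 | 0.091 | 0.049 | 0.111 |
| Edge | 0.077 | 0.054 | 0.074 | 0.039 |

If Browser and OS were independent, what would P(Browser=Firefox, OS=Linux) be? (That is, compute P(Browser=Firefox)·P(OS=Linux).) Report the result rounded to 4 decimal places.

0.1103

P(Browser=Firefox) = 0.102 + 0.096 + 0.121 + 0.133 = 0.452.
P(OS=Linux) = 0.121 + 0.049 + 0.074 = 0.244.
Product: 0.452 × 0.244 = 0.1103.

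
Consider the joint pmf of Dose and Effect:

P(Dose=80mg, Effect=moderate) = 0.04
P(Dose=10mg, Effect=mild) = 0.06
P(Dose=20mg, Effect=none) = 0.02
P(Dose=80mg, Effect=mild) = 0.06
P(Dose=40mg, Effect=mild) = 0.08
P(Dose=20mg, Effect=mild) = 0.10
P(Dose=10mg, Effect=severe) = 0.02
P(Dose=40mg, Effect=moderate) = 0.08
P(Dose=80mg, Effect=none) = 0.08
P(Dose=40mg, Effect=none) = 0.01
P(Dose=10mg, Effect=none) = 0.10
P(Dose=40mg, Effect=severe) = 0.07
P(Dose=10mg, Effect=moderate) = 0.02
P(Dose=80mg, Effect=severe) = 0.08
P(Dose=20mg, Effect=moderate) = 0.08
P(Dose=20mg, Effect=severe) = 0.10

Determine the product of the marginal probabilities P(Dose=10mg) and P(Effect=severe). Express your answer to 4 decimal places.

P(Dose=10mg) = 0.10 + 0.06 + 0.02 + 0.02 = 0.20.
P(Effect=severe) = 0.02 + 0.10 + 0.07 + 0.08 = 0.27.
Product: 0.20 × 0.27 = 0.0540.

0.0540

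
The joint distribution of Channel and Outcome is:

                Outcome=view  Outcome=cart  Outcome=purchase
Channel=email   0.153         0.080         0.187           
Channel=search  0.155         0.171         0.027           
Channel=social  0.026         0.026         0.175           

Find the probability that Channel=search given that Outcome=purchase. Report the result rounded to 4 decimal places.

P(Outcome=purchase) = 0.187 + 0.027 + 0.175 = 0.389.
P(Channel=search | Outcome=purchase) = 0.027/0.389 = 0.0694.

0.0694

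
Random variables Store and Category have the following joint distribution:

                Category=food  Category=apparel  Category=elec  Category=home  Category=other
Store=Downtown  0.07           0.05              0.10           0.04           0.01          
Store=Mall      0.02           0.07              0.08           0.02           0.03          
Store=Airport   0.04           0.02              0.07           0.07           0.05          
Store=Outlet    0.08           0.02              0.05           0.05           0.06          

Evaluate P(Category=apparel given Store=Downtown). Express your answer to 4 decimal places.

P(Store=Downtown) = 0.07 + 0.05 + 0.10 + 0.04 + 0.01 = 0.27.
P(Category=apparel | Store=Downtown) = 0.05/0.27 = 0.1852.

0.1852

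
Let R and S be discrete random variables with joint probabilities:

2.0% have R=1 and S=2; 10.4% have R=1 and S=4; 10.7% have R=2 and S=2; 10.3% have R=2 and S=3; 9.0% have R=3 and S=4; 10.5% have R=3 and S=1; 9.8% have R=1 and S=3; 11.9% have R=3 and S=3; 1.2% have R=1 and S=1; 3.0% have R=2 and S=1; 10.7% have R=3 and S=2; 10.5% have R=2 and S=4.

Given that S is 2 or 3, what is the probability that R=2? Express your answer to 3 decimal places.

0.379

P(S=2) = 0.020 + 0.107 + 0.107 = 0.234.
P(S=3) = 0.098 + 0.103 + 0.119 = 0.320.
P(S ∈ {2, 3}) = 0.234 + 0.320 = 0.554; P(R=2, S ∈ {2, 3}) = 0.107 + 0.103 = 0.210.
P(R=2 | S ∈ {2, 3}) = 0.210/0.554 = 0.379.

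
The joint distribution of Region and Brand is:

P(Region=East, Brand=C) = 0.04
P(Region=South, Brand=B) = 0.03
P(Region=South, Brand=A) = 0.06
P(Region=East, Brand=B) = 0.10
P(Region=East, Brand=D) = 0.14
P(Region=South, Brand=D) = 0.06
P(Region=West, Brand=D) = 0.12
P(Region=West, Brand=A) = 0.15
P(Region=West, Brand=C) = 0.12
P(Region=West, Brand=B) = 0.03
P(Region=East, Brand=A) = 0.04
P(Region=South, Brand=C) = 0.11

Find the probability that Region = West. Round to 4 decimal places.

P(Region=West) = 0.15 + 0.03 + 0.12 + 0.12 = 0.42.

0.4200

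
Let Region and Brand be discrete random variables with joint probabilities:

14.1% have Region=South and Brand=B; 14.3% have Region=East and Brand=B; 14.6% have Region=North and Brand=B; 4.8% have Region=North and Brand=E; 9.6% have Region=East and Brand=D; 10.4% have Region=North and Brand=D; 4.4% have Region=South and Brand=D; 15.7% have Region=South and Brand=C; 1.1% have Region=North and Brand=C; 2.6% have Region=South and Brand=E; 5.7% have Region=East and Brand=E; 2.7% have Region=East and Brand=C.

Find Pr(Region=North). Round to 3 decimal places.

0.309

P(Region=North) = 0.146 + 0.011 + 0.104 + 0.048 = 0.309.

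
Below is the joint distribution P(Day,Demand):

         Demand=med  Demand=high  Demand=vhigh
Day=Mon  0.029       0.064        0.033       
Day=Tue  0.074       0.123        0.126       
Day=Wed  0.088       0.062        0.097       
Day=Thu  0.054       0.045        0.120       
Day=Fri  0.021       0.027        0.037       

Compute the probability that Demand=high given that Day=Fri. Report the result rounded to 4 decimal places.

P(Day=Fri) = 0.021 + 0.027 + 0.037 = 0.085.
P(Demand=high | Day=Fri) = 0.027/0.085 = 0.3176.

0.3176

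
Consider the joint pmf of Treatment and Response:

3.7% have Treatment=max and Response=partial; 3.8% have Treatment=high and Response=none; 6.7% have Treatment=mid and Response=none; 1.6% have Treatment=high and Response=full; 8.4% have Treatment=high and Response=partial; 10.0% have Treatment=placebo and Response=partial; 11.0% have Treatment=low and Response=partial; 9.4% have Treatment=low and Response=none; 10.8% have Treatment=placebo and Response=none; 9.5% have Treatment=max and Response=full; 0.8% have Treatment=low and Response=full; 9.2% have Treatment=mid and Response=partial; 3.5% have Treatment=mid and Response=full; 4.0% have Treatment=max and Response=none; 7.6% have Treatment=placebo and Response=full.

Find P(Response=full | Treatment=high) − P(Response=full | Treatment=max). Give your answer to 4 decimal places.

-0.4364

P(Treatment=high) = 0.038 + 0.084 + 0.016 = 0.138; P(Response=full | Treatment=high) = 0.016/0.138 = 0.11594.
P(Treatment=max) = 0.040 + 0.037 + 0.095 = 0.172; P(Response=full | Treatment=max) = 0.095/0.172 = 0.55233.
Difference = -0.4364.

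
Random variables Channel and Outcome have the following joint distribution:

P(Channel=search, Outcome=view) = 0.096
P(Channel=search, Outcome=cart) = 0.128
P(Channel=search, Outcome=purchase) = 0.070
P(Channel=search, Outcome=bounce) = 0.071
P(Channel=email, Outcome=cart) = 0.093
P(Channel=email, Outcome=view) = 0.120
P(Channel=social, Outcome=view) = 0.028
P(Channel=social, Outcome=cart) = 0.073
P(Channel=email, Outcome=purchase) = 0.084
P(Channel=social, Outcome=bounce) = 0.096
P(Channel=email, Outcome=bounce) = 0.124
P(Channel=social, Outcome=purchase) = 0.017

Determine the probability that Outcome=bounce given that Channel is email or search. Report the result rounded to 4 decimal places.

0.2481

P(Channel=email) = 0.124 + 0.120 + 0.093 + 0.084 = 0.421.
P(Channel=search) = 0.071 + 0.096 + 0.128 + 0.070 = 0.365.
P(Channel ∈ {email, search}) = 0.421 + 0.365 = 0.786; P(Outcome=bounce, Channel ∈ {email, search}) = 0.124 + 0.071 = 0.195.
P(Outcome=bounce | Channel ∈ {email, search}) = 0.195/0.786 = 0.2481.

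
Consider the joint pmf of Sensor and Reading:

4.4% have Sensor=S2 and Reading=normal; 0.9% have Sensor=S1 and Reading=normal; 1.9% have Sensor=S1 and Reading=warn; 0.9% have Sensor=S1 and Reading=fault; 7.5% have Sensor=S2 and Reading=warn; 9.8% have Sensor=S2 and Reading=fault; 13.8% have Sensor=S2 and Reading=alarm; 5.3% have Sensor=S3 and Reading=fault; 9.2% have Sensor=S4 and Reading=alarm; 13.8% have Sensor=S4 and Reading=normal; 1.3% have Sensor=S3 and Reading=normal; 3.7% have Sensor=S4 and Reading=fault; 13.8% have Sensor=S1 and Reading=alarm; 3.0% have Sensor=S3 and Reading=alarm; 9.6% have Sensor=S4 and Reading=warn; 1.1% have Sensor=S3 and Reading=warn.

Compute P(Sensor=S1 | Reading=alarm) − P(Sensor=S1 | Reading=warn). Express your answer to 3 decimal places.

0.252

P(Reading=alarm) = 0.138 + 0.138 + 0.030 + 0.092 = 0.398; P(Sensor=S1 | Reading=alarm) = 0.138/0.398 = 0.3467.
P(Reading=warn) = 0.019 + 0.075 + 0.011 + 0.096 = 0.201; P(Sensor=S1 | Reading=warn) = 0.019/0.201 = 0.0945.
Difference = 0.252.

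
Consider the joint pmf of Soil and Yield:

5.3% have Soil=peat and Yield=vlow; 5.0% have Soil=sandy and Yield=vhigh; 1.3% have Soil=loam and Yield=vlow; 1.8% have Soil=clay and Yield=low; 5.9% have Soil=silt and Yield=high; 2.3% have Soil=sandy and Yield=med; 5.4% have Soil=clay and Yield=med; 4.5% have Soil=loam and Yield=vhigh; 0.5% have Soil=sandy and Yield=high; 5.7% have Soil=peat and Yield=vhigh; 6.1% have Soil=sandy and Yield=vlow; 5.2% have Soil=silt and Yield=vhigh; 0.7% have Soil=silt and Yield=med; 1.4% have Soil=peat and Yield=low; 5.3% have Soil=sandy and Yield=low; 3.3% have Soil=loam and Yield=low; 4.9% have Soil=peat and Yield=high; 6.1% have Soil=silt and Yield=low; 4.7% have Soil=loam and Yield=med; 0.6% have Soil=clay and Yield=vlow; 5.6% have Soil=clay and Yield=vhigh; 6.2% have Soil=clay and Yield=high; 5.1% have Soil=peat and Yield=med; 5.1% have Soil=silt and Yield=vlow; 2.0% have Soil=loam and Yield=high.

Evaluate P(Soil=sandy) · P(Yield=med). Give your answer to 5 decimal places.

0.03494

P(Soil=sandy) = 0.061 + 0.053 + 0.023 + 0.005 + 0.050 = 0.192.
P(Yield=med) = 0.023 + 0.047 + 0.054 + 0.007 + 0.051 = 0.182.
Product: 0.192 × 0.182 = 0.03494.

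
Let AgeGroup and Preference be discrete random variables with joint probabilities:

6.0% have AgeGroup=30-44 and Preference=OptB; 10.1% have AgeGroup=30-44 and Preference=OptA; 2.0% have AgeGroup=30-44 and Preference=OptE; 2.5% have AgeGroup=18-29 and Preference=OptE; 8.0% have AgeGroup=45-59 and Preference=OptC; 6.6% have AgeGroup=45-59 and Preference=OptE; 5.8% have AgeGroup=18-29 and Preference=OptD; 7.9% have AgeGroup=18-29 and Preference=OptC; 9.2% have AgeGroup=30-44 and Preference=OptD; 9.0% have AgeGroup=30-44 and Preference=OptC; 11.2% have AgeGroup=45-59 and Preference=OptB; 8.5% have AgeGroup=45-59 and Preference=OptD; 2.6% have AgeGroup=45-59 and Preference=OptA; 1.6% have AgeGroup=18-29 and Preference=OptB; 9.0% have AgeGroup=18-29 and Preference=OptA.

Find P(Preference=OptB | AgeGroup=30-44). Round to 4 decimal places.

0.1653

P(AgeGroup=30-44) = 0.101 + 0.060 + 0.090 + 0.092 + 0.020 = 0.363.
P(Preference=OptB | AgeGroup=30-44) = 0.060/0.363 = 0.1653.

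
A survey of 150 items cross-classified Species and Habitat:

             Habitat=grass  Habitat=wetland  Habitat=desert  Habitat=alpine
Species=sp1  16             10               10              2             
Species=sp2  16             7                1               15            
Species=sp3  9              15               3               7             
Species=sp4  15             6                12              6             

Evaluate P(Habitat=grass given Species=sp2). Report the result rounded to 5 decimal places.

Total with Species=sp2: 16 + 7 + 1 + 15 = 39.
P(Habitat=grass | Species=sp2) = 16/39 = 0.41026.

0.41026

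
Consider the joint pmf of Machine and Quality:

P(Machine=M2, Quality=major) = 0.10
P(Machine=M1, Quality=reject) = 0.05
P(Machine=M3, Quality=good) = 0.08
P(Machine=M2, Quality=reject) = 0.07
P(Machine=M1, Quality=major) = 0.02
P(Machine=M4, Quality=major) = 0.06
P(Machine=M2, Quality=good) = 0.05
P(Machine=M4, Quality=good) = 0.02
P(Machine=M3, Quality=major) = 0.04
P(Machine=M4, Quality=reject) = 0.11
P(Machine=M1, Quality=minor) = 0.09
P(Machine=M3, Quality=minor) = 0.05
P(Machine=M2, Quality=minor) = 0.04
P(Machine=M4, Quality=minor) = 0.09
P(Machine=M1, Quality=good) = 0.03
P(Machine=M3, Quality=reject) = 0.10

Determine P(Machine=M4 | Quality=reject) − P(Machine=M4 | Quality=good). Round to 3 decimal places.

P(Quality=reject) = 0.05 + 0.07 + 0.10 + 0.11 = 0.33; P(Machine=M4 | Quality=reject) = 0.11/0.33 = 0.3333.
P(Quality=good) = 0.03 + 0.05 + 0.08 + 0.02 = 0.18; P(Machine=M4 | Quality=good) = 0.02/0.18 = 0.1111.
Difference = 0.222.

0.222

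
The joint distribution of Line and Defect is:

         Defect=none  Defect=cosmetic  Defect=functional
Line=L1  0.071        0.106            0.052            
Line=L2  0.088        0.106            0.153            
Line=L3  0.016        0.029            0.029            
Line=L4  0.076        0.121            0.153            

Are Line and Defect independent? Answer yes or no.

no

P(Line=L1) = 0.229 and P(Defect=functional) = 0.387, so their product is 0.08862, but P(Line=L1, Defect=functional) = 0.052. Since these differ, Line and Defect are not independent.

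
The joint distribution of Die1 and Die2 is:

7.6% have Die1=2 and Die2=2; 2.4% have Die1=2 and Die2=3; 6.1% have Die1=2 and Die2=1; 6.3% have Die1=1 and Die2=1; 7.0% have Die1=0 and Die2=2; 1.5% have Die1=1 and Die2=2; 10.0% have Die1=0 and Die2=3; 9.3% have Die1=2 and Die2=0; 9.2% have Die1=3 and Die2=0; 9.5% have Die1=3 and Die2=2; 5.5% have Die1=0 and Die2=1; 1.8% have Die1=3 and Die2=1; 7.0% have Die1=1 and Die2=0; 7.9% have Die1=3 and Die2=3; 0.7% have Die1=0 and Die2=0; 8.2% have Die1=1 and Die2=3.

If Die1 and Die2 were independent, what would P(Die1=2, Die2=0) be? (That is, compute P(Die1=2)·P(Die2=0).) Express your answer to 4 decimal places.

P(Die1=2) = 0.093 + 0.061 + 0.076 + 0.024 = 0.254.
P(Die2=0) = 0.007 + 0.070 + 0.093 + 0.092 = 0.262.
Product: 0.254 × 0.262 = 0.0665.

0.0665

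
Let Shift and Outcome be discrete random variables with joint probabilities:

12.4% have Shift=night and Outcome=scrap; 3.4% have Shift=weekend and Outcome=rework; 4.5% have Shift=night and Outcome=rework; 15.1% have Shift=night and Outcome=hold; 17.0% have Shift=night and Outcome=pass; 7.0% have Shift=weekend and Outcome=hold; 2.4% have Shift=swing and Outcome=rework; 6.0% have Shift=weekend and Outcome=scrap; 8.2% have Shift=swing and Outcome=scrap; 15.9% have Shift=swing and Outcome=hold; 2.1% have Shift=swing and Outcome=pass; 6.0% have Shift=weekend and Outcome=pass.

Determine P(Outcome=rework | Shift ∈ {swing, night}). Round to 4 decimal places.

P(Shift=swing) = 0.021 + 0.024 + 0.082 + 0.159 = 0.286.
P(Shift=night) = 0.170 + 0.045 + 0.124 + 0.151 = 0.490.
P(Shift ∈ {swing, night}) = 0.286 + 0.490 = 0.776; P(Outcome=rework, Shift ∈ {swing, night}) = 0.024 + 0.045 = 0.069.
P(Outcome=rework | Shift ∈ {swing, night}) = 0.069/0.776 = 0.0889.

0.0889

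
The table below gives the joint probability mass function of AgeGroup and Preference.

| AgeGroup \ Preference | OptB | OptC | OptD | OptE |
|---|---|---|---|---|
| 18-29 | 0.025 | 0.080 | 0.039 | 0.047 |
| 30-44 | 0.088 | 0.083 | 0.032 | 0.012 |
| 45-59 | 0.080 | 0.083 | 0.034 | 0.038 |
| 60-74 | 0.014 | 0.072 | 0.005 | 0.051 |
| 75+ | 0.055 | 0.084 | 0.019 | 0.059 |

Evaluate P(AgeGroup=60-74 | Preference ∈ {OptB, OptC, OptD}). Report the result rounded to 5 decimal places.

P(Preference=OptB) = 0.025 + 0.088 + 0.080 + 0.014 + 0.055 = 0.262.
P(Preference=OptC) = 0.080 + 0.083 + 0.083 + 0.072 + 0.084 = 0.402.
P(Preference=OptD) = 0.039 + 0.032 + 0.034 + 0.005 + 0.019 = 0.129.
P(Preference ∈ {OptB, OptC, OptD}) = 0.262 + 0.402 + 0.129 = 0.793; P(AgeGroup=60-74, Preference ∈ {OptB, OptC, OptD}) = 0.014 + 0.072 + 0.005 = 0.091.
P(AgeGroup=60-74 | Preference ∈ {OptB, OptC, OptD}) = 0.091/0.793 = 0.11475.

0.11475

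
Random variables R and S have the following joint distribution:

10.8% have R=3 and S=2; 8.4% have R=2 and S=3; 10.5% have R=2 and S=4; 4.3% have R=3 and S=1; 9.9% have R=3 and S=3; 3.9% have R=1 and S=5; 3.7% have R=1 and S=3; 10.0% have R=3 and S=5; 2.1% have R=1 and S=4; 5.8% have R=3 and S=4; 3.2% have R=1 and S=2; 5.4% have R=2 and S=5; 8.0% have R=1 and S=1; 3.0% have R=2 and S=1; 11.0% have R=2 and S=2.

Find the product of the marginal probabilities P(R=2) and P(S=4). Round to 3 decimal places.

P(R=2) = 0.030 + 0.110 + 0.084 + 0.105 + 0.054 = 0.383.
P(S=4) = 0.021 + 0.105 + 0.058 = 0.184.
Product: 0.383 × 0.184 = 0.070.

0.070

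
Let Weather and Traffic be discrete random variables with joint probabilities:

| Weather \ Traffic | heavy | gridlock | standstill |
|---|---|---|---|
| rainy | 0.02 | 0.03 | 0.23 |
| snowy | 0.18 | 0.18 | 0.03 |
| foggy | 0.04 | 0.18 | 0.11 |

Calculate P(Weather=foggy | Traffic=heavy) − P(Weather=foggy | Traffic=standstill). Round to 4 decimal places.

-0.1306

P(Traffic=heavy) = 0.02 + 0.18 + 0.04 = 0.24; P(Weather=foggy | Traffic=heavy) = 0.04/0.24 = 0.16667.
P(Traffic=standstill) = 0.23 + 0.03 + 0.11 = 0.37; P(Weather=foggy | Traffic=standstill) = 0.11/0.37 = 0.29730.
Difference = -0.1306.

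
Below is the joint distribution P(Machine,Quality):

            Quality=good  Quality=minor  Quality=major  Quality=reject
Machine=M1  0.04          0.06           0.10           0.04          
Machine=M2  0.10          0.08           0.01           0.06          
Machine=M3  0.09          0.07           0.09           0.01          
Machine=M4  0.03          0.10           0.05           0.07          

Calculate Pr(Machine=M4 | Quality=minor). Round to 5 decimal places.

0.32258

P(Quality=minor) = 0.06 + 0.08 + 0.07 + 0.10 = 0.31.
P(Machine=M4 | Quality=minor) = 0.10/0.31 = 0.32258.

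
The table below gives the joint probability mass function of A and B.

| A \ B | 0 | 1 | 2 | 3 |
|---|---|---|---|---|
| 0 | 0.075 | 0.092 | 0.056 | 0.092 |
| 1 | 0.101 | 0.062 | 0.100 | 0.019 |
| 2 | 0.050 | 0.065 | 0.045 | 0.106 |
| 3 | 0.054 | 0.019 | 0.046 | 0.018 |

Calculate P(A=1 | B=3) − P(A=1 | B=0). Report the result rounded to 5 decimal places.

-0.27986

P(B=3) = 0.092 + 0.019 + 0.106 + 0.018 = 0.235; P(A=1 | B=3) = 0.019/0.235 = 0.080851.
P(B=0) = 0.075 + 0.101 + 0.050 + 0.054 = 0.280; P(A=1 | B=0) = 0.101/0.280 = 0.360714.
Difference = -0.27986.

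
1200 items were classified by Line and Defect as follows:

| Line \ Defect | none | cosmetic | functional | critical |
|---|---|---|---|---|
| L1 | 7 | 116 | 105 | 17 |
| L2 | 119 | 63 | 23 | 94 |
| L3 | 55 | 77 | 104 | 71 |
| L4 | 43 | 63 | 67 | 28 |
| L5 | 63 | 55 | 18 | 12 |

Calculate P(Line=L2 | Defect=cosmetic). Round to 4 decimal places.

Total with Defect=cosmetic: 116 + 63 + 77 + 63 + 55 = 374.
P(Line=L2 | Defect=cosmetic) = 63/374 = 0.1684.

0.1684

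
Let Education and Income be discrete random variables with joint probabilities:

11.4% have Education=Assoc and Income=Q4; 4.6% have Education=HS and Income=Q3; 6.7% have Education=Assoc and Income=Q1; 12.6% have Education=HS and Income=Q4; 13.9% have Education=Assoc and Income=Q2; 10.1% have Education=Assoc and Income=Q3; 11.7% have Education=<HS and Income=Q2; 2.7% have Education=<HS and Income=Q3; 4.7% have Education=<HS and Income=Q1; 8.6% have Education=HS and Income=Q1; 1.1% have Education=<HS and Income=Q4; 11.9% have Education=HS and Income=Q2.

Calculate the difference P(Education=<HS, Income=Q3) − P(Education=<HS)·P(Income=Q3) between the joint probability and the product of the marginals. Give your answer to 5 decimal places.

-0.00815

P(Education=<HS) = 0.047 + 0.117 + 0.027 + 0.011 = 0.202.
P(Income=Q3) = 0.027 + 0.046 + 0.101 = 0.174.
P(Education=<HS, Income=Q3) − P(Education=<HS)P(Income=Q3) = 0.027 − 0.202×0.174 = -0.00815.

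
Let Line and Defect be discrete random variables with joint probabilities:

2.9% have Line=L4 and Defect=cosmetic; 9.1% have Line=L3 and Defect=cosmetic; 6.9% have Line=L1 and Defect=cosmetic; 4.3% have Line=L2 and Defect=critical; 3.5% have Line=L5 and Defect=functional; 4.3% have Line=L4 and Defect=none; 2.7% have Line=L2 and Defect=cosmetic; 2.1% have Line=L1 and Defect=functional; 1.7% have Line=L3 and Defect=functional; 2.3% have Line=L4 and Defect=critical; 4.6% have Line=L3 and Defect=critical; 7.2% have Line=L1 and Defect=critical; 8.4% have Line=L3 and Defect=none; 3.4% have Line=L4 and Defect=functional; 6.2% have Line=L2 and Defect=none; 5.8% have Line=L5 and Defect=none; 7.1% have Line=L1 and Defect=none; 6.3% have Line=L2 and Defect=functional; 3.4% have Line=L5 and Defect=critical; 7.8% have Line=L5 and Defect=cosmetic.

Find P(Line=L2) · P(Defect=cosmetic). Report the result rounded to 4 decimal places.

P(Line=L2) = 0.062 + 0.027 + 0.063 + 0.043 = 0.195.
P(Defect=cosmetic) = 0.069 + 0.027 + 0.091 + 0.029 + 0.078 = 0.294.
Product: 0.195 × 0.294 = 0.0573.

0.0573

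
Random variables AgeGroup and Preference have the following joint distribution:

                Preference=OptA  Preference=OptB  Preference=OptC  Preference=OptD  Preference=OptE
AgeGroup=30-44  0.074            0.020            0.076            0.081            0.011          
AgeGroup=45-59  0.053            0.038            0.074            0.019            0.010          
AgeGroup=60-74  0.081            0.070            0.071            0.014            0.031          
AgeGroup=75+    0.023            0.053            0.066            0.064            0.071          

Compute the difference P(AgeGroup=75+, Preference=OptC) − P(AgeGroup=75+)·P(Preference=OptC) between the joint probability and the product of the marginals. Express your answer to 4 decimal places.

-0.0135

P(AgeGroup=75+) = 0.023 + 0.053 + 0.066 + 0.064 + 0.071 = 0.277.
P(Preference=OptC) = 0.076 + 0.074 + 0.071 + 0.066 = 0.287.
P(AgeGroup=75+, Preference=OptC) − P(AgeGroup=75+)P(Preference=OptC) = 0.066 − 0.277×0.287 = -0.0135.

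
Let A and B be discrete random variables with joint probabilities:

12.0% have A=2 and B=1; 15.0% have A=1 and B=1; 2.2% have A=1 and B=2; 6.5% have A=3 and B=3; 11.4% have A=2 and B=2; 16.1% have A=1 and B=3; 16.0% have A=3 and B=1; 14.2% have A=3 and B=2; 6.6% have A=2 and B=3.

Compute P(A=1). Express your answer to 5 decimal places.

0.33300

P(A=1) = 0.150 + 0.022 + 0.161 = 0.333.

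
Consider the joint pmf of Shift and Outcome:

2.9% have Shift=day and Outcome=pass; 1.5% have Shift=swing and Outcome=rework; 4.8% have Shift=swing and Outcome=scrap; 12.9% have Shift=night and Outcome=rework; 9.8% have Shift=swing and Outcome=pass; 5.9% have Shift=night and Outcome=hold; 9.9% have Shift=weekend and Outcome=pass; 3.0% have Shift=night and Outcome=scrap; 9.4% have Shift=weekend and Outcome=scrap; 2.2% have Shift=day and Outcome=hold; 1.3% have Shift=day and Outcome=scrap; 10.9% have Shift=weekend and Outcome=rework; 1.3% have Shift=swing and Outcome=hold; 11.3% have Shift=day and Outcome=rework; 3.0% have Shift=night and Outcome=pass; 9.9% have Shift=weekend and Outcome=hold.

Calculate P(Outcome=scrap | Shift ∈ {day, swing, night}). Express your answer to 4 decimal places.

0.1519

P(Shift=day) = 0.029 + 0.113 + 0.013 + 0.022 = 0.177.
P(Shift=swing) = 0.098 + 0.015 + 0.048 + 0.013 = 0.174.
P(Shift=night) = 0.030 + 0.129 + 0.030 + 0.059 = 0.248.
P(Shift ∈ {day, swing, night}) = 0.177 + 0.174 + 0.248 = 0.599; P(Outcome=scrap, Shift ∈ {day, swing, night}) = 0.013 + 0.048 + 0.030 = 0.091.
P(Outcome=scrap | Shift ∈ {day, swing, night}) = 0.091/0.599 = 0.1519.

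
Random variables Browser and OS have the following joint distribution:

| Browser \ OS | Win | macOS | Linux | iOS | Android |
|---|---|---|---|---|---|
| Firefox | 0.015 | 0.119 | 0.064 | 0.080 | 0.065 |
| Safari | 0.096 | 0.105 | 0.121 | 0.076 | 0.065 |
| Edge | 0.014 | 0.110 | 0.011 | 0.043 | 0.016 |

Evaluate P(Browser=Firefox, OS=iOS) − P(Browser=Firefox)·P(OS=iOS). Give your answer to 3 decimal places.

0.012

P(Browser=Firefox) = 0.015 + 0.119 + 0.064 + 0.080 + 0.065 = 0.343.
P(OS=iOS) = 0.080 + 0.076 + 0.043 = 0.199.
P(Browser=Firefox, OS=iOS) − P(Browser=Firefox)P(OS=iOS) = 0.080 − 0.343×0.199 = 0.012.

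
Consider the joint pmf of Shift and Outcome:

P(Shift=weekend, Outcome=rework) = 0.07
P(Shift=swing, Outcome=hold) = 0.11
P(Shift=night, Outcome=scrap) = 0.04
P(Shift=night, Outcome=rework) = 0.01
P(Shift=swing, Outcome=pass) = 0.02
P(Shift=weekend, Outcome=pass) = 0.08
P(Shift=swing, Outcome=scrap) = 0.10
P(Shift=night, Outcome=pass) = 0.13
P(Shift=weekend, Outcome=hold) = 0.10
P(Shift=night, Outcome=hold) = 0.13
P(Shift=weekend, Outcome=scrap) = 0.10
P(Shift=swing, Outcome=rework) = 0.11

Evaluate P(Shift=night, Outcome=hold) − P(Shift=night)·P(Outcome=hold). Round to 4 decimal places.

0.0246

P(Shift=night) = 0.13 + 0.01 + 0.04 + 0.13 = 0.31.
P(Outcome=hold) = 0.11 + 0.13 + 0.10 = 0.34.
P(Shift=night, Outcome=hold) − P(Shift=night)P(Outcome=hold) = 0.13 − 0.31×0.34 = 0.0246.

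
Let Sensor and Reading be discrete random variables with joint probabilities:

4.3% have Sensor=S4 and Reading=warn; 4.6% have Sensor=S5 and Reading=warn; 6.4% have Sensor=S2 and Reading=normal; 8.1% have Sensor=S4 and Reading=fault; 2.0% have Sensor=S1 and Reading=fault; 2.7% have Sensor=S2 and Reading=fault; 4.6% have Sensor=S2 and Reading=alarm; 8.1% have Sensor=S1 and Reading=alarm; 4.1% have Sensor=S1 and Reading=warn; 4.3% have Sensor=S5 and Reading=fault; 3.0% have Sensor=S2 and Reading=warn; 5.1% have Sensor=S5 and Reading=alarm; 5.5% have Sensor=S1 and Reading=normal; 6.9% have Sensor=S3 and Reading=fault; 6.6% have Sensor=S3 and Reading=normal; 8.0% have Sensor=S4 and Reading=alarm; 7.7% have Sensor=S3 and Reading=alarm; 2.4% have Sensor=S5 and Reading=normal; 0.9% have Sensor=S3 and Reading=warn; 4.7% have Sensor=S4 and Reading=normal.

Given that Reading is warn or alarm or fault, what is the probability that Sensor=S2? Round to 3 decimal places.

P(Reading=warn) = 0.041 + 0.030 + 0.009 + 0.043 + 0.046 = 0.169.
P(Reading=alarm) = 0.081 + 0.046 + 0.077 + 0.080 + 0.051 = 0.335.
P(Reading=fault) = 0.020 + 0.027 + 0.069 + 0.081 + 0.043 = 0.240.
P(Reading ∈ {warn, alarm, fault}) = 0.169 + 0.335 + 0.240 = 0.744; P(Sensor=S2, Reading ∈ {warn, alarm, fault}) = 0.030 + 0.046 + 0.027 = 0.103.
P(Sensor=S2 | Reading ∈ {warn, alarm, fault}) = 0.103/0.744 = 0.138.

0.138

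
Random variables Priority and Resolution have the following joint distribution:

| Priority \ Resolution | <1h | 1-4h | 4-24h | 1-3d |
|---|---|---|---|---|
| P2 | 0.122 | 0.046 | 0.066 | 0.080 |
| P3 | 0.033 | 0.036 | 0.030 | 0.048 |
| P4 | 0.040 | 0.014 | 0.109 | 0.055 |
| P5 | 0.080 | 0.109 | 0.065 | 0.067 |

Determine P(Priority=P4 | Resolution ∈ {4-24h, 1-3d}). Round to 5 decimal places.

0.31538

P(Resolution=4-24h) = 0.066 + 0.030 + 0.109 + 0.065 = 0.270.
P(Resolution=1-3d) = 0.080 + 0.048 + 0.055 + 0.067 = 0.250.
P(Resolution ∈ {4-24h, 1-3d}) = 0.270 + 0.250 = 0.520; P(Priority=P4, Resolution ∈ {4-24h, 1-3d}) = 0.109 + 0.055 = 0.164.
P(Priority=P4 | Resolution ∈ {4-24h, 1-3d}) = 0.164/0.520 = 0.31538.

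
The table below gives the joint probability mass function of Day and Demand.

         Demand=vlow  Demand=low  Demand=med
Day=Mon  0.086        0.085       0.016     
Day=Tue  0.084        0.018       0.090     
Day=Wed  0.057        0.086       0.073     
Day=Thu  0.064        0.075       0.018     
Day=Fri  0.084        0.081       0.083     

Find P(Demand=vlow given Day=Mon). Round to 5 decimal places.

P(Day=Mon) = 0.086 + 0.085 + 0.016 = 0.187.
P(Demand=vlow | Day=Mon) = 0.086/0.187 = 0.45989.

0.45989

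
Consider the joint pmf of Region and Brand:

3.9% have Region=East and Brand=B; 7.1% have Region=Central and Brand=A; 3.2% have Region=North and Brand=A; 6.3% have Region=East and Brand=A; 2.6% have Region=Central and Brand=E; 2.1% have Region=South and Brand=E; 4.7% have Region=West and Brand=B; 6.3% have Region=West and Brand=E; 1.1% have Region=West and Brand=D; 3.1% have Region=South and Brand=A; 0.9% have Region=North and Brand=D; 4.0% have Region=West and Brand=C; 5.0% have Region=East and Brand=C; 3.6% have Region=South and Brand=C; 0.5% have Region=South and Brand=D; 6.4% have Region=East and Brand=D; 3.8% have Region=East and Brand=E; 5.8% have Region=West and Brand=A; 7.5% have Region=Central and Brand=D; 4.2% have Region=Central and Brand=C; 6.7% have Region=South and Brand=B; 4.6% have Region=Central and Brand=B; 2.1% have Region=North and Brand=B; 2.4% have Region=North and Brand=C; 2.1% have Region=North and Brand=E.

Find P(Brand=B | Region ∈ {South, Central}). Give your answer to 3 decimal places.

0.269

P(Region=South) = 0.031 + 0.067 + 0.036 + 0.005 + 0.021 = 0.160.
P(Region=Central) = 0.071 + 0.046 + 0.042 + 0.075 + 0.026 = 0.260.
P(Region ∈ {South, Central}) = 0.160 + 0.260 = 0.420; P(Brand=B, Region ∈ {South, Central}) = 0.067 + 0.046 = 0.113.
P(Brand=B | Region ∈ {South, Central}) = 0.113/0.420 = 0.269.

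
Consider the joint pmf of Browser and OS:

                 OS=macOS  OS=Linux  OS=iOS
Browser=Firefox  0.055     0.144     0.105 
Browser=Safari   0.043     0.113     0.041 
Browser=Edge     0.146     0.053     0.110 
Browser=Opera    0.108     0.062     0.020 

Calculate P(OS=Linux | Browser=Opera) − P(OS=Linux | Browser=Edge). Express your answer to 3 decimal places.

0.155

P(Browser=Opera) = 0.108 + 0.062 + 0.020 = 0.190; P(OS=Linux | Browser=Opera) = 0.062/0.190 = 0.3263.
P(Browser=Edge) = 0.146 + 0.053 + 0.110 = 0.309; P(OS=Linux | Browser=Edge) = 0.053/0.309 = 0.1715.
Difference = 0.155.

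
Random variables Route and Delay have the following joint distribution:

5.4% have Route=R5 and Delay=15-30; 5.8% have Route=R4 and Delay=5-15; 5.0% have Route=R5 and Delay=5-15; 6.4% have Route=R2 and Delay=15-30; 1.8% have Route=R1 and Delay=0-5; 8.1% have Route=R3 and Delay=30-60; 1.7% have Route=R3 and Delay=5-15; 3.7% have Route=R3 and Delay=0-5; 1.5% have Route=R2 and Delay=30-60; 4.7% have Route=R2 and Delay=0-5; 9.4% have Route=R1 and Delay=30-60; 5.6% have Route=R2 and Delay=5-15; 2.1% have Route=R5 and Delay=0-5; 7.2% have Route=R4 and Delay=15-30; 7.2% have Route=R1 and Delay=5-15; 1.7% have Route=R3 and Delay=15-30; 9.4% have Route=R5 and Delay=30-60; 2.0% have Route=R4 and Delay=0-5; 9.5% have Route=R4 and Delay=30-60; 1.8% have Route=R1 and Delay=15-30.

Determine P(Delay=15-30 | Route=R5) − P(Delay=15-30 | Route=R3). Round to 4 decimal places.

P(Route=R5) = 0.021 + 0.050 + 0.054 + 0.094 = 0.219; P(Delay=15-30 | Route=R5) = 0.054/0.219 = 0.24658.
P(Route=R3) = 0.037 + 0.017 + 0.017 + 0.081 = 0.152; P(Delay=15-30 | Route=R3) = 0.017/0.152 = 0.11184.
Difference = 0.1347.

0.1347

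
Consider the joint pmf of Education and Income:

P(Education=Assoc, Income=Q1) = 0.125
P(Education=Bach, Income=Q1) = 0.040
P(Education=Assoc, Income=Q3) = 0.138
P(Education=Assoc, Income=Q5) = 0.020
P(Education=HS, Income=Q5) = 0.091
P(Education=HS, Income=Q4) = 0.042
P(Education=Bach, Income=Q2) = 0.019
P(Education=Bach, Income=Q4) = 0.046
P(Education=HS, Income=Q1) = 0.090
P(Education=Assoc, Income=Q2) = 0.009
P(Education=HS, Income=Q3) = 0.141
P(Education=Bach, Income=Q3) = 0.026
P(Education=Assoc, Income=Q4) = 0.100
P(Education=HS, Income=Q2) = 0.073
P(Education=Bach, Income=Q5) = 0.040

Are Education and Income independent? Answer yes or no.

no

P(Education=HS) = 0.437 and P(Income=Q4) = 0.188, so their product is 0.08216, but P(Education=HS, Income=Q4) = 0.042. Since these differ, Education and Income are not independent.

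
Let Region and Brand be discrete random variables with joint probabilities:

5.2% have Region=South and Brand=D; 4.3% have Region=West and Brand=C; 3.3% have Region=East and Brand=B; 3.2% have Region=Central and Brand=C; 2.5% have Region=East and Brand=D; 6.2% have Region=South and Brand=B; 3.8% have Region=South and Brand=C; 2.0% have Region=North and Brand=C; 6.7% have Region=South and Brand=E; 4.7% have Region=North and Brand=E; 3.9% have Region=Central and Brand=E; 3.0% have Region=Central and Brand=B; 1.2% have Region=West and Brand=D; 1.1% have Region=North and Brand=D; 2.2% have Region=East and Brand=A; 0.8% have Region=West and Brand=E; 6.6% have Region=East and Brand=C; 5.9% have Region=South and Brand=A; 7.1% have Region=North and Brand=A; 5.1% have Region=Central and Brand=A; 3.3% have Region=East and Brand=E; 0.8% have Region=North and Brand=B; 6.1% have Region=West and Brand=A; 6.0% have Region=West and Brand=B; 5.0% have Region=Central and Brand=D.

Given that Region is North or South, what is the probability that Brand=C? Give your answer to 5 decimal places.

0.13333

P(Region=North) = 0.071 + 0.008 + 0.020 + 0.011 + 0.047 = 0.157.
P(Region=South) = 0.059 + 0.062 + 0.038 + 0.052 + 0.067 = 0.278.
P(Region ∈ {North, South}) = 0.157 + 0.278 = 0.435; P(Brand=C, Region ∈ {North, South}) = 0.020 + 0.038 = 0.058.
P(Brand=C | Region ∈ {North, South}) = 0.058/0.435 = 0.13333.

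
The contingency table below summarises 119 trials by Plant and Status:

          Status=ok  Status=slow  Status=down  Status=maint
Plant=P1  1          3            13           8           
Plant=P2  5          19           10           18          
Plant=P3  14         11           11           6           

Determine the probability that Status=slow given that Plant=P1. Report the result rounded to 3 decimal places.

0.120

Total with Plant=P1: 1 + 3 + 13 + 8 = 25.
P(Status=slow | Plant=P1) = 3/25 = 0.120.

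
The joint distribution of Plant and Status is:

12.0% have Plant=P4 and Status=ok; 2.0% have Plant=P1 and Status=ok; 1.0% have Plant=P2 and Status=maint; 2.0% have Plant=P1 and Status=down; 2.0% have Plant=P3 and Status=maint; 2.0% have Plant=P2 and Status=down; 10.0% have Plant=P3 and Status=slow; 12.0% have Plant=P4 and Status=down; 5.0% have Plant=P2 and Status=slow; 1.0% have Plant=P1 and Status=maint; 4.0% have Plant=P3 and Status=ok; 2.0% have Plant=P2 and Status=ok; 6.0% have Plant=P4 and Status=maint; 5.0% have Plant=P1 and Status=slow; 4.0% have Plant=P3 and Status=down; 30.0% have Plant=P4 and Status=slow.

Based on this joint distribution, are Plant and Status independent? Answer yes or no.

yes

Every cell satisfies P(Plant,Status) = P(Plant)·P(Status). For instance P(Plant=P1) = 0.100, P(Status=ok) = 0.200, and 0.100×0.200 = 0.020 matches the joint entry. So Plant and Status are independent.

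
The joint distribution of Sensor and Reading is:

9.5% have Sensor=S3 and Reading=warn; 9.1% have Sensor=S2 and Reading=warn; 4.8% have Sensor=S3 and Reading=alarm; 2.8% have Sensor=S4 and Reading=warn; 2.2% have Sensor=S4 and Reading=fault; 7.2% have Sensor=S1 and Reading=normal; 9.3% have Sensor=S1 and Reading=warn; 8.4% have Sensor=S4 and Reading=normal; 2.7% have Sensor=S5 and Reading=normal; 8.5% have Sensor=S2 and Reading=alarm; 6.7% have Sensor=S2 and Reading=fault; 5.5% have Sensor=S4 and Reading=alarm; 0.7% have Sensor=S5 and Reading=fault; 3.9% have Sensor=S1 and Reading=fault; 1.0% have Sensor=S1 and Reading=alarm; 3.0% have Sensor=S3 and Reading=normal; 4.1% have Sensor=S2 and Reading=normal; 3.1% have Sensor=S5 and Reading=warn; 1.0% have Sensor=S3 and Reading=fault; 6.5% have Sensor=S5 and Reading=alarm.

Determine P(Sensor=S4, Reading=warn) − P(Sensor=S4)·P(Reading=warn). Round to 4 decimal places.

P(Sensor=S4) = 0.084 + 0.028 + 0.055 + 0.022 = 0.189.
P(Reading=warn) = 0.093 + 0.091 + 0.095 + 0.028 + 0.031 = 0.338.
P(Sensor=S4, Reading=warn) − P(Sensor=S4)P(Reading=warn) = 0.028 − 0.189×0.338 = -0.0359.

-0.0359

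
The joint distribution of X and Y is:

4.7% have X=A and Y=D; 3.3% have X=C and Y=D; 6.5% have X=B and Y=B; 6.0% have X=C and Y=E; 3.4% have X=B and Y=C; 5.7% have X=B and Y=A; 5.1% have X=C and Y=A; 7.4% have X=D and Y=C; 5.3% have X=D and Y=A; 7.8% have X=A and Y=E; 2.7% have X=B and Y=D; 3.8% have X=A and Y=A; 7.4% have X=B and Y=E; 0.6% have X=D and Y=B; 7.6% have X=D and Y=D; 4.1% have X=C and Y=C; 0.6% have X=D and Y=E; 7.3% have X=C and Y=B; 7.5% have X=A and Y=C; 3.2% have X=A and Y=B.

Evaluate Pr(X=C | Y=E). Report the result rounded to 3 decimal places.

P(Y=E) = 0.078 + 0.074 + 0.060 + 0.006 = 0.218.
P(X=C | Y=E) = 0.060/0.218 = 0.275.

0.275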